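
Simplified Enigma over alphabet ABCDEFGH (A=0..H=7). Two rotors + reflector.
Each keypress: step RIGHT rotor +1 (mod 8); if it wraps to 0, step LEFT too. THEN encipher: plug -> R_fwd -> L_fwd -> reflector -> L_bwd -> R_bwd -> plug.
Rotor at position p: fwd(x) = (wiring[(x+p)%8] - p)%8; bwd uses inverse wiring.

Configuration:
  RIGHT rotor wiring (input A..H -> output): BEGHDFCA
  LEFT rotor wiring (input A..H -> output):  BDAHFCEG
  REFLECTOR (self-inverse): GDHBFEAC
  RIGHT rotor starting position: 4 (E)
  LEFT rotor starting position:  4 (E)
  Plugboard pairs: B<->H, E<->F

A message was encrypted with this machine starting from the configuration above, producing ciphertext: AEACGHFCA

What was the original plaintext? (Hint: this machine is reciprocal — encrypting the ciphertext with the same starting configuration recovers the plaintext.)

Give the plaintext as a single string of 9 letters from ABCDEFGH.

Answer: FHHAFBCHC

Derivation:
Char 1 ('A'): step: R->5, L=4; A->plug->A->R->A->L->B->refl->D->L'->H->R'->E->plug->F
Char 2 ('E'): step: R->6, L=4; E->plug->F->R->B->L->G->refl->A->L'->C->R'->B->plug->H
Char 3 ('A'): step: R->7, L=4; A->plug->A->R->B->L->G->refl->A->L'->C->R'->B->plug->H
Char 4 ('C'): step: R->0, L->5 (L advanced); C->plug->C->R->G->L->C->refl->H->L'->B->R'->A->plug->A
Char 5 ('G'): step: R->1, L=5; G->plug->G->R->H->L->A->refl->G->L'->E->R'->E->plug->F
Char 6 ('H'): step: R->2, L=5; H->plug->B->R->F->L->D->refl->B->L'->C->R'->H->plug->B
Char 7 ('F'): step: R->3, L=5; F->plug->E->R->F->L->D->refl->B->L'->C->R'->C->plug->C
Char 8 ('C'): step: R->4, L=5; C->plug->C->R->G->L->C->refl->H->L'->B->R'->B->plug->H
Char 9 ('A'): step: R->5, L=5; A->plug->A->R->A->L->F->refl->E->L'->D->R'->C->plug->C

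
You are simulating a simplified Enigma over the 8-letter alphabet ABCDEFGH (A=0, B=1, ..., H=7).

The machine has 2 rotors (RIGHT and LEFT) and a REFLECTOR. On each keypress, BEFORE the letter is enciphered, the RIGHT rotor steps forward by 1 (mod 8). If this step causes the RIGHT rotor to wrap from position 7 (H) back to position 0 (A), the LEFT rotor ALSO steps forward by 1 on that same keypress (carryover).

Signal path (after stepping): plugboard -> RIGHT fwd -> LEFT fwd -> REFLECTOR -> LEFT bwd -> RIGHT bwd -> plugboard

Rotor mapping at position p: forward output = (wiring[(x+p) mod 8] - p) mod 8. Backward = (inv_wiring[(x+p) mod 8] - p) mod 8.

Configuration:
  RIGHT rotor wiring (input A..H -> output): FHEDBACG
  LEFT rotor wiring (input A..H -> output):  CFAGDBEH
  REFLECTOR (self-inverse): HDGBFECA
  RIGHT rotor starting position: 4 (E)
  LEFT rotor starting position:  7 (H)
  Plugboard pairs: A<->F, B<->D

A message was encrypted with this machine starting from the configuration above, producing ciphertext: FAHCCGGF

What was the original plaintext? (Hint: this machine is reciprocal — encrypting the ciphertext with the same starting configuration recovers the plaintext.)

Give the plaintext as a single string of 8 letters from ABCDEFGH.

Char 1 ('F'): step: R->5, L=7; F->plug->A->R->D->L->B->refl->D->L'->B->R'->C->plug->C
Char 2 ('A'): step: R->6, L=7; A->plug->F->R->F->L->E->refl->F->L'->H->R'->C->plug->C
Char 3 ('H'): step: R->7, L=7; H->plug->H->R->D->L->B->refl->D->L'->B->R'->G->plug->G
Char 4 ('C'): step: R->0, L->0 (L advanced); C->plug->C->R->E->L->D->refl->B->L'->F->R'->A->plug->F
Char 5 ('C'): step: R->1, L=0; C->plug->C->R->C->L->A->refl->H->L'->H->R'->E->plug->E
Char 6 ('G'): step: R->2, L=0; G->plug->G->R->D->L->G->refl->C->L'->A->R'->E->plug->E
Char 7 ('G'): step: R->3, L=0; G->plug->G->R->E->L->D->refl->B->L'->F->R'->C->plug->C
Char 8 ('F'): step: R->4, L=0; F->plug->A->R->F->L->B->refl->D->L'->E->R'->B->plug->D

Answer: CCGFEECD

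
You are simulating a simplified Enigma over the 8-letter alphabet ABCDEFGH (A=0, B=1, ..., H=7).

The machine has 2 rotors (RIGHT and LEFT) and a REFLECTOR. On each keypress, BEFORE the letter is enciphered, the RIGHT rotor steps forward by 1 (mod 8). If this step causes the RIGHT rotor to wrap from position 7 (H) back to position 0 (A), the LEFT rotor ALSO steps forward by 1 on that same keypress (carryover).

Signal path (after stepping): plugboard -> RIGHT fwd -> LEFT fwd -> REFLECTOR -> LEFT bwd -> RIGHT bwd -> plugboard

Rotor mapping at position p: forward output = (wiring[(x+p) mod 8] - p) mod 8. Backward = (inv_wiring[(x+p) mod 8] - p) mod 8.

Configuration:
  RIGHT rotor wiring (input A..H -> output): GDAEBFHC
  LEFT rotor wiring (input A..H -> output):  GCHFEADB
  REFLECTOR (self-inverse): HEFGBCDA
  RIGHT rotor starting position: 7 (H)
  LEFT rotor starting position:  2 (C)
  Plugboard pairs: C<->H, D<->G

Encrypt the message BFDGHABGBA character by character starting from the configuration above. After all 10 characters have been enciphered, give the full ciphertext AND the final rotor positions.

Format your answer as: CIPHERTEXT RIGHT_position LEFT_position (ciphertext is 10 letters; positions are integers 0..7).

Char 1 ('B'): step: R->0, L->3 (L advanced); B->plug->B->R->D->L->A->refl->H->L'->G->R'->A->plug->A
Char 2 ('F'): step: R->1, L=3; F->plug->F->R->G->L->H->refl->A->L'->D->R'->C->plug->H
Char 3 ('D'): step: R->2, L=3; D->plug->G->R->E->L->G->refl->D->L'->F->R'->E->plug->E
Char 4 ('G'): step: R->3, L=3; G->plug->D->R->E->L->G->refl->D->L'->F->R'->H->plug->C
Char 5 ('H'): step: R->4, L=3; H->plug->C->R->D->L->A->refl->H->L'->G->R'->D->plug->G
Char 6 ('A'): step: R->5, L=3; A->plug->A->R->A->L->C->refl->F->L'->C->R'->B->plug->B
Char 7 ('B'): step: R->6, L=3; B->plug->B->R->E->L->G->refl->D->L'->F->R'->D->plug->G
Char 8 ('G'): step: R->7, L=3; G->plug->D->R->B->L->B->refl->E->L'->H->R'->B->plug->B
Char 9 ('B'): step: R->0, L->4 (L advanced); B->plug->B->R->D->L->F->refl->C->L'->E->R'->D->plug->G
Char 10 ('A'): step: R->1, L=4; A->plug->A->R->C->L->H->refl->A->L'->A->R'->D->plug->G
Final: ciphertext=AHECGBGBGG, RIGHT=1, LEFT=4

Answer: AHECGBGBGG 1 4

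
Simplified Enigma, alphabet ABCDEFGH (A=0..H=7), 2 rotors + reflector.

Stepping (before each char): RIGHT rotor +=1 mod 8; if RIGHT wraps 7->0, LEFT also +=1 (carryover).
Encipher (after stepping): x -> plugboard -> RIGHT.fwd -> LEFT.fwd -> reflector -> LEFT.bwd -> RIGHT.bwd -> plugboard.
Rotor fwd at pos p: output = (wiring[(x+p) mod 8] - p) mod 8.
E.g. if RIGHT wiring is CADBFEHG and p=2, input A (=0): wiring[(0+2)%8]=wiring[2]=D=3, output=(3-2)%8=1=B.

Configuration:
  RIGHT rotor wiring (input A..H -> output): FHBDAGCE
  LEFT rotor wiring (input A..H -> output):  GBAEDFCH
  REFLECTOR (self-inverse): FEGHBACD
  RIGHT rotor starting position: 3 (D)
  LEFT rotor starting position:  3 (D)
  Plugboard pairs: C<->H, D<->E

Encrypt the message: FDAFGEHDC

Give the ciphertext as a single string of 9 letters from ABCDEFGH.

Char 1 ('F'): step: R->4, L=3; F->plug->F->R->D->L->H->refl->D->L'->F->R'->G->plug->G
Char 2 ('D'): step: R->5, L=3; D->plug->E->R->C->L->C->refl->G->L'->G->R'->G->plug->G
Char 3 ('A'): step: R->6, L=3; A->plug->A->R->E->L->E->refl->B->L'->A->R'->H->plug->C
Char 4 ('F'): step: R->7, L=3; F->plug->F->R->B->L->A->refl->F->L'->H->R'->G->plug->G
Char 5 ('G'): step: R->0, L->4 (L advanced); G->plug->G->R->C->L->G->refl->C->L'->E->R'->H->plug->C
Char 6 ('E'): step: R->1, L=4; E->plug->D->R->H->L->A->refl->F->L'->F->R'->E->plug->D
Char 7 ('H'): step: R->2, L=4; H->plug->C->R->G->L->E->refl->B->L'->B->R'->B->plug->B
Char 8 ('D'): step: R->3, L=4; D->plug->E->R->B->L->B->refl->E->L'->G->R'->H->plug->C
Char 9 ('C'): step: R->4, L=4; C->plug->H->R->H->L->A->refl->F->L'->F->R'->G->plug->G

Answer: GGCGCDBCG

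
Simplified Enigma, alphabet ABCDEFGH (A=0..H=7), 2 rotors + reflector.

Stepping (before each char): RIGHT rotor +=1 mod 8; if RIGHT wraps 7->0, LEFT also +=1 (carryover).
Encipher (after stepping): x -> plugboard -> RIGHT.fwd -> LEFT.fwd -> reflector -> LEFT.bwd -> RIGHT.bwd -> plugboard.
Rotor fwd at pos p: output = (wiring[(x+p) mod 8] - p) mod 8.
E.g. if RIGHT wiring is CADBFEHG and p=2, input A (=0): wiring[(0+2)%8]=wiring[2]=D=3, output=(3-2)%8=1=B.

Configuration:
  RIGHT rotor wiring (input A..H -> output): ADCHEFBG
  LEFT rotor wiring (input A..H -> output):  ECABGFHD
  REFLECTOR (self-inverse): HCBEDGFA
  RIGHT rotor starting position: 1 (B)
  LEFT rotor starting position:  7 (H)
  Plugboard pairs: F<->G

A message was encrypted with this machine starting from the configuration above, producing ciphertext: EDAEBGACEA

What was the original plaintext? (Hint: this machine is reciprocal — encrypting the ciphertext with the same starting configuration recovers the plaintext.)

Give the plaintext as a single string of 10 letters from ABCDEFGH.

Answer: BBDCCADAAG

Derivation:
Char 1 ('E'): step: R->2, L=7; E->plug->E->R->H->L->A->refl->H->L'->F->R'->B->plug->B
Char 2 ('D'): step: R->3, L=7; D->plug->D->R->G->L->G->refl->F->L'->B->R'->B->plug->B
Char 3 ('A'): step: R->4, L=7; A->plug->A->R->A->L->E->refl->D->L'->C->R'->D->plug->D
Char 4 ('E'): step: R->5, L=7; E->plug->E->R->G->L->G->refl->F->L'->B->R'->C->plug->C
Char 5 ('B'): step: R->6, L=7; B->plug->B->R->A->L->E->refl->D->L'->C->R'->C->plug->C
Char 6 ('G'): step: R->7, L=7; G->plug->F->R->F->L->H->refl->A->L'->H->R'->A->plug->A
Char 7 ('A'): step: R->0, L->0 (L advanced); A->plug->A->R->A->L->E->refl->D->L'->H->R'->D->plug->D
Char 8 ('C'): step: R->1, L=0; C->plug->C->R->G->L->H->refl->A->L'->C->R'->A->plug->A
Char 9 ('E'): step: R->2, L=0; E->plug->E->R->H->L->D->refl->E->L'->A->R'->A->plug->A
Char 10 ('A'): step: R->3, L=0; A->plug->A->R->E->L->G->refl->F->L'->F->R'->F->plug->G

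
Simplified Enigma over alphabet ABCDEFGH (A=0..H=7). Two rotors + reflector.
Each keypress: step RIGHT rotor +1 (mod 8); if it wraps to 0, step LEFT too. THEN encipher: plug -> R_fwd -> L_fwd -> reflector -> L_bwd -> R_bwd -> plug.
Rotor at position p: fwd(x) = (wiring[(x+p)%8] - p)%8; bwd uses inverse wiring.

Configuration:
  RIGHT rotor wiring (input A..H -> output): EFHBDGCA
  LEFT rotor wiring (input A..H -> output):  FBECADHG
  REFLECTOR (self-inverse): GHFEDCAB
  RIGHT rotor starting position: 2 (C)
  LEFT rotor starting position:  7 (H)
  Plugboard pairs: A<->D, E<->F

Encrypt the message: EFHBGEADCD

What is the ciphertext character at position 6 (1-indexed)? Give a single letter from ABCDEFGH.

Char 1 ('E'): step: R->3, L=7; E->plug->F->R->B->L->G->refl->A->L'->H->R'->D->plug->A
Char 2 ('F'): step: R->4, L=7; F->plug->E->R->A->L->H->refl->B->L'->F->R'->H->plug->H
Char 3 ('H'): step: R->5, L=7; H->plug->H->R->G->L->E->refl->D->L'->E->R'->G->plug->G
Char 4 ('B'): step: R->6, L=7; B->plug->B->R->C->L->C->refl->F->L'->D->R'->F->plug->E
Char 5 ('G'): step: R->7, L=7; G->plug->G->R->H->L->A->refl->G->L'->B->R'->A->plug->D
Char 6 ('E'): step: R->0, L->0 (L advanced); E->plug->F->R->G->L->H->refl->B->L'->B->R'->D->plug->A

A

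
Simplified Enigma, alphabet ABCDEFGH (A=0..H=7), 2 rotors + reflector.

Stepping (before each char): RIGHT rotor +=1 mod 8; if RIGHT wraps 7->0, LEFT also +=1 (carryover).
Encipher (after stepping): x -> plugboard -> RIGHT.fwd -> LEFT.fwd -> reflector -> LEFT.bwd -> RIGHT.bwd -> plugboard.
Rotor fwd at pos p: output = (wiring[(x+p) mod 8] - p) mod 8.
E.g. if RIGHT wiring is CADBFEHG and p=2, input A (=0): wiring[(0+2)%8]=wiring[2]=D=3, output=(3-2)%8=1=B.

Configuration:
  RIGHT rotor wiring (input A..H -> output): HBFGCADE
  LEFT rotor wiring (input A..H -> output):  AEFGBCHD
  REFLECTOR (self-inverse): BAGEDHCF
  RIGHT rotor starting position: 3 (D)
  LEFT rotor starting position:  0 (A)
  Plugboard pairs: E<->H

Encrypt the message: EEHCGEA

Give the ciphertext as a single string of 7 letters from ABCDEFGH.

Char 1 ('E'): step: R->4, L=0; E->plug->H->R->C->L->F->refl->H->L'->G->R'->A->plug->A
Char 2 ('E'): step: R->5, L=0; E->plug->H->R->F->L->C->refl->G->L'->D->R'->A->plug->A
Char 3 ('H'): step: R->6, L=0; H->plug->E->R->H->L->D->refl->E->L'->B->R'->C->plug->C
Char 4 ('C'): step: R->7, L=0; C->plug->C->R->C->L->F->refl->H->L'->G->R'->D->plug->D
Char 5 ('G'): step: R->0, L->1 (L advanced); G->plug->G->R->D->L->A->refl->B->L'->E->R'->H->plug->E
Char 6 ('E'): step: R->1, L=1; E->plug->H->R->G->L->C->refl->G->L'->F->R'->C->plug->C
Char 7 ('A'): step: R->2, L=1; A->plug->A->R->D->L->A->refl->B->L'->E->R'->B->plug->B

Answer: AACDECB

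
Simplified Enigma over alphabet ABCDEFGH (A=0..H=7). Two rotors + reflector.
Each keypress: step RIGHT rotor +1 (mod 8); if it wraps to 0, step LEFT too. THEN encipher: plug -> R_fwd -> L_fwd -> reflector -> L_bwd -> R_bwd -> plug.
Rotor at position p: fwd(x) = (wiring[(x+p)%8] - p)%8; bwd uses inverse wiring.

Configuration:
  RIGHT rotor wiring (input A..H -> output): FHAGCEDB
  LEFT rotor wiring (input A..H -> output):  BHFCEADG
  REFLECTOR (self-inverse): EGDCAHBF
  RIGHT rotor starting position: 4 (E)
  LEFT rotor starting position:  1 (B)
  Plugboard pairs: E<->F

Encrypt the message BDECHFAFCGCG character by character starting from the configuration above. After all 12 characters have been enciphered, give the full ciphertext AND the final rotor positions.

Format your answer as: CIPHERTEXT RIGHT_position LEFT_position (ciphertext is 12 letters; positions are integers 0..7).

Char 1 ('B'): step: R->5, L=1; B->plug->B->R->G->L->F->refl->H->L'->E->R'->C->plug->C
Char 2 ('D'): step: R->6, L=1; D->plug->D->R->B->L->E->refl->A->L'->H->R'->C->plug->C
Char 3 ('E'): step: R->7, L=1; E->plug->F->R->D->L->D->refl->C->L'->F->R'->G->plug->G
Char 4 ('C'): step: R->0, L->2 (L advanced); C->plug->C->R->A->L->D->refl->C->L'->C->R'->E->plug->F
Char 5 ('H'): step: R->1, L=2; H->plug->H->R->E->L->B->refl->G->L'->D->R'->E->plug->F
Char 6 ('F'): step: R->2, L=2; F->plug->E->R->B->L->A->refl->E->L'->F->R'->H->plug->H
Char 7 ('A'): step: R->3, L=2; A->plug->A->R->D->L->G->refl->B->L'->E->R'->G->plug->G
Char 8 ('F'): step: R->4, L=2; F->plug->E->R->B->L->A->refl->E->L'->F->R'->D->plug->D
Char 9 ('C'): step: R->5, L=2; C->plug->C->R->E->L->B->refl->G->L'->D->R'->F->plug->E
Char 10 ('G'): step: R->6, L=2; G->plug->G->R->E->L->B->refl->G->L'->D->R'->B->plug->B
Char 11 ('C'): step: R->7, L=2; C->plug->C->R->A->L->D->refl->C->L'->C->R'->A->plug->A
Char 12 ('G'): step: R->0, L->3 (L advanced); G->plug->G->R->D->L->A->refl->E->L'->G->R'->D->plug->D
Final: ciphertext=CCGFFHGDEBAD, RIGHT=0, LEFT=3

Answer: CCGFFHGDEBAD 0 3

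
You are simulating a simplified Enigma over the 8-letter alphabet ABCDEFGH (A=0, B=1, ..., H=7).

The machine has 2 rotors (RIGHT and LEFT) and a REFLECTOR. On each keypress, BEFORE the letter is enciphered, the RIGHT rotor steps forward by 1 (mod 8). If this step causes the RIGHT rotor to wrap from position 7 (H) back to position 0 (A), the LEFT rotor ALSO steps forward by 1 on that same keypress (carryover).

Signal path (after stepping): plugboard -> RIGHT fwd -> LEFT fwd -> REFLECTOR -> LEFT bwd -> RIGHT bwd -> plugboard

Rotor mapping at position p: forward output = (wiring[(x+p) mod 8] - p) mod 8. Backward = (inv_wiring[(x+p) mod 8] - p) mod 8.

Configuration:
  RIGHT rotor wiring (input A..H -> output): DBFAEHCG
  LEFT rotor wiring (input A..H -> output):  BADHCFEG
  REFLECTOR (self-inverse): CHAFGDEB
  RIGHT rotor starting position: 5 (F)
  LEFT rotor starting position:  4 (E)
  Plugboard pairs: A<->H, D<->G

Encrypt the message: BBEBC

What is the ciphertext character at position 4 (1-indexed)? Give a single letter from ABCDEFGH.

Char 1 ('B'): step: R->6, L=4; B->plug->B->R->A->L->G->refl->E->L'->F->R'->C->plug->C
Char 2 ('B'): step: R->7, L=4; B->plug->B->R->E->L->F->refl->D->L'->H->R'->A->plug->H
Char 3 ('E'): step: R->0, L->5 (L advanced); E->plug->E->R->E->L->D->refl->F->L'->H->R'->F->plug->F
Char 4 ('B'): step: R->1, L=5; B->plug->B->R->E->L->D->refl->F->L'->H->R'->C->plug->C

C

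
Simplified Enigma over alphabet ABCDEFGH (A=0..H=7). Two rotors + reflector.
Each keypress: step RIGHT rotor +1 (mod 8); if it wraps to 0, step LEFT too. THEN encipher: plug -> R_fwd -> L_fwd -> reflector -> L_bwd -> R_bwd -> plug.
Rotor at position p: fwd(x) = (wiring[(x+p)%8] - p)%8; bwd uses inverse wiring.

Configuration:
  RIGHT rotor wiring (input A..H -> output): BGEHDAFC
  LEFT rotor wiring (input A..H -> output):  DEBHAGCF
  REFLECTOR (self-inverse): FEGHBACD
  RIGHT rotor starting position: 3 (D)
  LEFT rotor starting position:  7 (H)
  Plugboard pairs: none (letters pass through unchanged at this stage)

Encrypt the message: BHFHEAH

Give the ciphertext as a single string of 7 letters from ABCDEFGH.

Char 1 ('B'): step: R->4, L=7; B->plug->B->R->E->L->A->refl->F->L'->C->R'->F->plug->F
Char 2 ('H'): step: R->5, L=7; H->plug->H->R->G->L->H->refl->D->L'->H->R'->F->plug->F
Char 3 ('F'): step: R->6, L=7; F->plug->F->R->B->L->E->refl->B->L'->F->R'->G->plug->G
Char 4 ('H'): step: R->7, L=7; H->plug->H->R->G->L->H->refl->D->L'->H->R'->C->plug->C
Char 5 ('E'): step: R->0, L->0 (L advanced); E->plug->E->R->D->L->H->refl->D->L'->A->R'->F->plug->F
Char 6 ('A'): step: R->1, L=0; A->plug->A->R->F->L->G->refl->C->L'->G->R'->C->plug->C
Char 7 ('H'): step: R->2, L=0; H->plug->H->R->E->L->A->refl->F->L'->H->R'->G->plug->G

Answer: FFGCFCG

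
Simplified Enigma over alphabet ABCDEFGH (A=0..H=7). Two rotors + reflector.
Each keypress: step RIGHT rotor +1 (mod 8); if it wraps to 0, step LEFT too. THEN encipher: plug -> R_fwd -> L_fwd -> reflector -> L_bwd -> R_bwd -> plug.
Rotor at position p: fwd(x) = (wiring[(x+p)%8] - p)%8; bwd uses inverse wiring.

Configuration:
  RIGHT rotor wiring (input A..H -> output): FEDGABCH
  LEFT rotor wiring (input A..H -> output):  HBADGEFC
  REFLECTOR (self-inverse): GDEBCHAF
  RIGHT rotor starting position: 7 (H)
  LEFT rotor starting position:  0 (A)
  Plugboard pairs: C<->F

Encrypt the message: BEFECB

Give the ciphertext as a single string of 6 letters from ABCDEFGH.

Char 1 ('B'): step: R->0, L->1 (L advanced); B->plug->B->R->E->L->D->refl->B->L'->G->R'->D->plug->D
Char 2 ('E'): step: R->1, L=1; E->plug->E->R->A->L->A->refl->G->L'->H->R'->D->plug->D
Char 3 ('F'): step: R->2, L=1; F->plug->C->R->G->L->B->refl->D->L'->E->R'->B->plug->B
Char 4 ('E'): step: R->3, L=1; E->plug->E->R->E->L->D->refl->B->L'->G->R'->C->plug->F
Char 5 ('C'): step: R->4, L=1; C->plug->F->R->A->L->A->refl->G->L'->H->R'->G->plug->G
Char 6 ('B'): step: R->5, L=1; B->plug->B->R->F->L->E->refl->C->L'->C->R'->C->plug->F

Answer: DDBFGF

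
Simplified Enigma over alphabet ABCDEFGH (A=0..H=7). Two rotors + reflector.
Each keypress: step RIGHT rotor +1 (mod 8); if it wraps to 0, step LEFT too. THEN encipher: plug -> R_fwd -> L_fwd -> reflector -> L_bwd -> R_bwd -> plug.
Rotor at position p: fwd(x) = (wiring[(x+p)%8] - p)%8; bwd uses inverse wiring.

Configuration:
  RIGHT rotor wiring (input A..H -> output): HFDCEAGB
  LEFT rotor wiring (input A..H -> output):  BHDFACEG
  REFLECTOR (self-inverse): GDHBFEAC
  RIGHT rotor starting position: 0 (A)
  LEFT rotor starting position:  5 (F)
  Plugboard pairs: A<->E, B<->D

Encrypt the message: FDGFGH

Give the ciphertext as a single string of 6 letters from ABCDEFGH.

Char 1 ('F'): step: R->1, L=5; F->plug->F->R->F->L->G->refl->A->L'->G->R'->H->plug->H
Char 2 ('D'): step: R->2, L=5; D->plug->B->R->A->L->F->refl->E->L'->D->R'->H->plug->H
Char 3 ('G'): step: R->3, L=5; G->plug->G->R->C->L->B->refl->D->L'->H->R'->A->plug->E
Char 4 ('F'): step: R->4, L=5; F->plug->F->R->B->L->H->refl->C->L'->E->R'->B->plug->D
Char 5 ('G'): step: R->5, L=5; G->plug->G->R->F->L->G->refl->A->L'->G->R'->F->plug->F
Char 6 ('H'): step: R->6, L=5; H->plug->H->R->C->L->B->refl->D->L'->H->R'->D->plug->B

Answer: HHEDFB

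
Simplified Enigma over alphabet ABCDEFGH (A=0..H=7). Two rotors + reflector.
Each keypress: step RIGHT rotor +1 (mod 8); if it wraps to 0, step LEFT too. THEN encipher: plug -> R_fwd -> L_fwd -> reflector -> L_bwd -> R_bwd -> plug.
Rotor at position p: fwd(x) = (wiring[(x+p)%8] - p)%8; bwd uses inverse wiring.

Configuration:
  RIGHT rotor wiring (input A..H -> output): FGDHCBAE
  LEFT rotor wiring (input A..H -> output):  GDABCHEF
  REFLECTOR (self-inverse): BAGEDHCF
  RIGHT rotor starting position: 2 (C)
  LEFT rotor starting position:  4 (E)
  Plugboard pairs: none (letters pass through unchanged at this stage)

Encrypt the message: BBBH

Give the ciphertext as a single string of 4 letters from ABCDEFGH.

Char 1 ('B'): step: R->3, L=4; B->plug->B->R->H->L->F->refl->H->L'->F->R'->D->plug->D
Char 2 ('B'): step: R->4, L=4; B->plug->B->R->F->L->H->refl->F->L'->H->R'->G->plug->G
Char 3 ('B'): step: R->5, L=4; B->plug->B->R->D->L->B->refl->A->L'->C->R'->G->plug->G
Char 4 ('H'): step: R->6, L=4; H->plug->H->R->D->L->B->refl->A->L'->C->R'->A->plug->A

Answer: DGGA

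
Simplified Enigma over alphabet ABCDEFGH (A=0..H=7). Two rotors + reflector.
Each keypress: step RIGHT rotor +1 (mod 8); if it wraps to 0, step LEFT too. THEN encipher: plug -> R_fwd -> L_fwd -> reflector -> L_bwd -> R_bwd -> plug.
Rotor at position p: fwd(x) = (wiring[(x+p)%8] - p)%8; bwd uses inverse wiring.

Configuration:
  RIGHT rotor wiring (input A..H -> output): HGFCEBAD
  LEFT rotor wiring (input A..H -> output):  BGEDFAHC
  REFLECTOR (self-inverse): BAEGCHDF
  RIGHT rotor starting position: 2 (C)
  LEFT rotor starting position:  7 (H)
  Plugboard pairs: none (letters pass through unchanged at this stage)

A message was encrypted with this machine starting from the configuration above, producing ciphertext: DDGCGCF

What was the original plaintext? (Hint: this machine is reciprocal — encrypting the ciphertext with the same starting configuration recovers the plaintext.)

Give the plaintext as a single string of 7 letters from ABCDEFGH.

Char 1 ('D'): step: R->3, L=7; D->plug->D->R->F->L->G->refl->D->L'->A->R'->E->plug->E
Char 2 ('D'): step: R->4, L=7; D->plug->D->R->H->L->A->refl->B->L'->G->R'->H->plug->H
Char 3 ('G'): step: R->5, L=7; G->plug->G->R->F->L->G->refl->D->L'->A->R'->F->plug->F
Char 4 ('C'): step: R->6, L=7; C->plug->C->R->B->L->C->refl->E->L'->E->R'->F->plug->F
Char 5 ('G'): step: R->7, L=7; G->plug->G->R->C->L->H->refl->F->L'->D->R'->E->plug->E
Char 6 ('C'): step: R->0, L->0 (L advanced); C->plug->C->R->F->L->A->refl->B->L'->A->R'->G->plug->G
Char 7 ('F'): step: R->1, L=0; F->plug->F->R->H->L->C->refl->E->L'->C->R'->G->plug->G

Answer: EHFFEGG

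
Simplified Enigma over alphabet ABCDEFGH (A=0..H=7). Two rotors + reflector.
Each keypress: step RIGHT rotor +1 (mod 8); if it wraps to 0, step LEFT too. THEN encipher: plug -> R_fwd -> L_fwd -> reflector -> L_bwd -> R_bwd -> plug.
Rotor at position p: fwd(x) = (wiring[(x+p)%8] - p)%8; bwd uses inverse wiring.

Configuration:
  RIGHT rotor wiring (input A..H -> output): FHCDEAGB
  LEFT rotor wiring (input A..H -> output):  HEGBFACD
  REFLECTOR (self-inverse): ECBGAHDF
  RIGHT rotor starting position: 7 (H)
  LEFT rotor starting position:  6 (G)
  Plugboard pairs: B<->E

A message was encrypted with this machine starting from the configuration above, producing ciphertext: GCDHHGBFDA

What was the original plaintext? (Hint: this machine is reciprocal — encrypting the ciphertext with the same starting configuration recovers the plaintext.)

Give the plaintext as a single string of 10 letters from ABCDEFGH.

Answer: BDBCDCGHGD

Derivation:
Char 1 ('G'): step: R->0, L->7 (L advanced); G->plug->G->R->G->L->B->refl->C->L'->E->R'->E->plug->B
Char 2 ('C'): step: R->1, L=7; C->plug->C->R->C->L->F->refl->H->L'->D->R'->D->plug->D
Char 3 ('D'): step: R->2, L=7; D->plug->D->R->G->L->B->refl->C->L'->E->R'->E->plug->B
Char 4 ('H'): step: R->3, L=7; H->plug->H->R->H->L->D->refl->G->L'->F->R'->C->plug->C
Char 5 ('H'): step: R->4, L=7; H->plug->H->R->H->L->D->refl->G->L'->F->R'->D->plug->D
Char 6 ('G'): step: R->5, L=7; G->plug->G->R->G->L->B->refl->C->L'->E->R'->C->plug->C
Char 7 ('B'): step: R->6, L=7; B->plug->E->R->E->L->C->refl->B->L'->G->R'->G->plug->G
Char 8 ('F'): step: R->7, L=7; F->plug->F->R->F->L->G->refl->D->L'->H->R'->H->plug->H
Char 9 ('D'): step: R->0, L->0 (L advanced); D->plug->D->R->D->L->B->refl->C->L'->G->R'->G->plug->G
Char 10 ('A'): step: R->1, L=0; A->plug->A->R->G->L->C->refl->B->L'->D->R'->D->plug->D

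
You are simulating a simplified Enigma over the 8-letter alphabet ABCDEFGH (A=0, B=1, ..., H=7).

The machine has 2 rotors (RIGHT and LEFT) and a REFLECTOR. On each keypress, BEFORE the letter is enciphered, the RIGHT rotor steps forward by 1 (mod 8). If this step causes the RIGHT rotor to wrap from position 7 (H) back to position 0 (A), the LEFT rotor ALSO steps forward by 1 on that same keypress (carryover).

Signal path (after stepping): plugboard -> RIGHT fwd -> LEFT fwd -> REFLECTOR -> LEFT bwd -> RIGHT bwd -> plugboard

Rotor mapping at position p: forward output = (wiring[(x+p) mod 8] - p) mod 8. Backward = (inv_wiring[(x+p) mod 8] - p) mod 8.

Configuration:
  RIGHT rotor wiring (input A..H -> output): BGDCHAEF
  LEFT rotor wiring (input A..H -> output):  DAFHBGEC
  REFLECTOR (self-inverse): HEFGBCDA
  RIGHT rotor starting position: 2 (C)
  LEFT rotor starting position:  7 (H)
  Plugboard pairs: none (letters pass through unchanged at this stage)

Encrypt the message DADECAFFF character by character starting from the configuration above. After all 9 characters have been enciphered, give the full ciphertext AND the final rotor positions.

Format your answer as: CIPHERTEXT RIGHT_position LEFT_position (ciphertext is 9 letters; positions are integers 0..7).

Answer: ECFBHCCAB 3 0

Derivation:
Char 1 ('D'): step: R->3, L=7; D->plug->D->R->B->L->E->refl->B->L'->C->R'->E->plug->E
Char 2 ('A'): step: R->4, L=7; A->plug->A->R->D->L->G->refl->D->L'->A->R'->C->plug->C
Char 3 ('D'): step: R->5, L=7; D->plug->D->R->E->L->A->refl->H->L'->G->R'->F->plug->F
Char 4 ('E'): step: R->6, L=7; E->plug->E->R->F->L->C->refl->F->L'->H->R'->B->plug->B
Char 5 ('C'): step: R->7, L=7; C->plug->C->R->H->L->F->refl->C->L'->F->R'->H->plug->H
Char 6 ('A'): step: R->0, L->0 (L advanced); A->plug->A->R->B->L->A->refl->H->L'->D->R'->C->plug->C
Char 7 ('F'): step: R->1, L=0; F->plug->F->R->D->L->H->refl->A->L'->B->R'->C->plug->C
Char 8 ('F'): step: R->2, L=0; F->plug->F->R->D->L->H->refl->A->L'->B->R'->A->plug->A
Char 9 ('F'): step: R->3, L=0; F->plug->F->R->G->L->E->refl->B->L'->E->R'->B->plug->B
Final: ciphertext=ECFBHCCAB, RIGHT=3, LEFT=0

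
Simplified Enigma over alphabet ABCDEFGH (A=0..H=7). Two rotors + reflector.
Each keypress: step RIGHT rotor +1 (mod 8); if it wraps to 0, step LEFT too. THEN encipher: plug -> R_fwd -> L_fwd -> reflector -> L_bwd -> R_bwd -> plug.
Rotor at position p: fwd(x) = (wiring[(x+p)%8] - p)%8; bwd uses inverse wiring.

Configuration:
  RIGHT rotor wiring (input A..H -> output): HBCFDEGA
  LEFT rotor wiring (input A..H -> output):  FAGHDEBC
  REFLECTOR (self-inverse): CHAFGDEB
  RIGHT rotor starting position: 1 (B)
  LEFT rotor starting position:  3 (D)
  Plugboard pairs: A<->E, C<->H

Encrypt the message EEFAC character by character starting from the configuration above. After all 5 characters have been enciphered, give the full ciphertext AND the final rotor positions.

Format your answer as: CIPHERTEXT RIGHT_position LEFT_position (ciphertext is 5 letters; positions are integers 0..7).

Answer: BFCDF 6 3

Derivation:
Char 1 ('E'): step: R->2, L=3; E->plug->A->R->A->L->E->refl->G->L'->D->R'->B->plug->B
Char 2 ('E'): step: R->3, L=3; E->plug->A->R->C->L->B->refl->H->L'->E->R'->F->plug->F
Char 3 ('F'): step: R->4, L=3; F->plug->F->R->F->L->C->refl->A->L'->B->R'->H->plug->C
Char 4 ('A'): step: R->5, L=3; A->plug->E->R->E->L->H->refl->B->L'->C->R'->D->plug->D
Char 5 ('C'): step: R->6, L=3; C->plug->H->R->G->L->F->refl->D->L'->H->R'->F->plug->F
Final: ciphertext=BFCDF, RIGHT=6, LEFT=3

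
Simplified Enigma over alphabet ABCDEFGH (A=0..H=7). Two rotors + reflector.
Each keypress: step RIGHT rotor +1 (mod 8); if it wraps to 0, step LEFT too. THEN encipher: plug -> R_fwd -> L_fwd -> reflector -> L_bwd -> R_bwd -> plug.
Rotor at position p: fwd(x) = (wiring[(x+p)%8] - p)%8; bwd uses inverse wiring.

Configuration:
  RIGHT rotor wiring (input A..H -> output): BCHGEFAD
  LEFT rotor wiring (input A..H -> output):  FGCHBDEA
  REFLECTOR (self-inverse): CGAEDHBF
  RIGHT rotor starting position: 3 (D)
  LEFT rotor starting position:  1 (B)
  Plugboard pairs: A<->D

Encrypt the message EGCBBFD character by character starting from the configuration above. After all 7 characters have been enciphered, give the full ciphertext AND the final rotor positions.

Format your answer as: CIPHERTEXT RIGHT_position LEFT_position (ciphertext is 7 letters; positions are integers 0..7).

Answer: AFAHDBA 2 2

Derivation:
Char 1 ('E'): step: R->4, L=1; E->plug->E->R->F->L->D->refl->E->L'->H->R'->D->plug->A
Char 2 ('G'): step: R->5, L=1; G->plug->G->R->B->L->B->refl->G->L'->C->R'->F->plug->F
Char 3 ('C'): step: R->6, L=1; C->plug->C->R->D->L->A->refl->C->L'->E->R'->D->plug->A
Char 4 ('B'): step: R->7, L=1; B->plug->B->R->C->L->G->refl->B->L'->B->R'->H->plug->H
Char 5 ('B'): step: R->0, L->2 (L advanced); B->plug->B->R->C->L->H->refl->F->L'->B->R'->A->plug->D
Char 6 ('F'): step: R->1, L=2; F->plug->F->R->H->L->E->refl->D->L'->G->R'->B->plug->B
Char 7 ('D'): step: R->2, L=2; D->plug->A->R->F->L->G->refl->B->L'->D->R'->D->plug->A
Final: ciphertext=AFAHDBA, RIGHT=2, LEFT=2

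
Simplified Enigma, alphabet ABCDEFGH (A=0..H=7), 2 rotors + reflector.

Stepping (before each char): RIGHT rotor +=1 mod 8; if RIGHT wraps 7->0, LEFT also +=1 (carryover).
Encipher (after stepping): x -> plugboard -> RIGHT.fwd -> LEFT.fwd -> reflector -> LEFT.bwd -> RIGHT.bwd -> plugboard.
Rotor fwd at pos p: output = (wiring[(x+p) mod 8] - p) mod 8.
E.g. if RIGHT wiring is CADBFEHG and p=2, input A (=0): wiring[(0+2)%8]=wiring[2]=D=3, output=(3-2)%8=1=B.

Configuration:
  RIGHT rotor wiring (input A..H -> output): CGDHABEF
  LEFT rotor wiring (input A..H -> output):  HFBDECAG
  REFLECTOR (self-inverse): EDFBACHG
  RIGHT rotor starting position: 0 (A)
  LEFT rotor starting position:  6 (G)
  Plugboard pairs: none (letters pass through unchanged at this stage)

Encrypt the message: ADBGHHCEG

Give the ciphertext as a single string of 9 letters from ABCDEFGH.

Answer: EAHDFAFAH

Derivation:
Char 1 ('A'): step: R->1, L=6; A->plug->A->R->F->L->F->refl->C->L'->A->R'->E->plug->E
Char 2 ('D'): step: R->2, L=6; D->plug->D->R->H->L->E->refl->A->L'->B->R'->A->plug->A
Char 3 ('B'): step: R->3, L=6; B->plug->B->R->F->L->F->refl->C->L'->A->R'->H->plug->H
Char 4 ('G'): step: R->4, L=6; G->plug->G->R->H->L->E->refl->A->L'->B->R'->D->plug->D
Char 5 ('H'): step: R->5, L=6; H->plug->H->R->D->L->H->refl->G->L'->G->R'->F->plug->F
Char 6 ('H'): step: R->6, L=6; H->plug->H->R->D->L->H->refl->G->L'->G->R'->A->plug->A
Char 7 ('C'): step: R->7, L=6; C->plug->C->R->H->L->E->refl->A->L'->B->R'->F->plug->F
Char 8 ('E'): step: R->0, L->7 (L advanced); E->plug->E->R->A->L->H->refl->G->L'->C->R'->A->plug->A
Char 9 ('G'): step: R->1, L=7; G->plug->G->R->E->L->E->refl->A->L'->B->R'->H->plug->H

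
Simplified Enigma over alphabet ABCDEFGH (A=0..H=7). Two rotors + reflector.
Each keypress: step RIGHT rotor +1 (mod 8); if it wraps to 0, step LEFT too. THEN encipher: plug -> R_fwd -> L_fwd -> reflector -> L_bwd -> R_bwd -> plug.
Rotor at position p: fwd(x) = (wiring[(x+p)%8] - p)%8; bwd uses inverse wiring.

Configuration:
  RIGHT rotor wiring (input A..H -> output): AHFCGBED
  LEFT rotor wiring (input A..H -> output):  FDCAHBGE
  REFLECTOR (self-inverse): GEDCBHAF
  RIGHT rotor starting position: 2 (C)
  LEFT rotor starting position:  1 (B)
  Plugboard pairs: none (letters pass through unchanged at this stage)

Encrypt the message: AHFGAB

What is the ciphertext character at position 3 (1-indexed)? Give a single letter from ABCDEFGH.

Char 1 ('A'): step: R->3, L=1; A->plug->A->R->H->L->E->refl->B->L'->B->R'->D->plug->D
Char 2 ('H'): step: R->4, L=1; H->plug->H->R->G->L->D->refl->C->L'->A->R'->C->plug->C
Char 3 ('F'): step: R->5, L=1; F->plug->F->R->A->L->C->refl->D->L'->G->R'->C->plug->C

C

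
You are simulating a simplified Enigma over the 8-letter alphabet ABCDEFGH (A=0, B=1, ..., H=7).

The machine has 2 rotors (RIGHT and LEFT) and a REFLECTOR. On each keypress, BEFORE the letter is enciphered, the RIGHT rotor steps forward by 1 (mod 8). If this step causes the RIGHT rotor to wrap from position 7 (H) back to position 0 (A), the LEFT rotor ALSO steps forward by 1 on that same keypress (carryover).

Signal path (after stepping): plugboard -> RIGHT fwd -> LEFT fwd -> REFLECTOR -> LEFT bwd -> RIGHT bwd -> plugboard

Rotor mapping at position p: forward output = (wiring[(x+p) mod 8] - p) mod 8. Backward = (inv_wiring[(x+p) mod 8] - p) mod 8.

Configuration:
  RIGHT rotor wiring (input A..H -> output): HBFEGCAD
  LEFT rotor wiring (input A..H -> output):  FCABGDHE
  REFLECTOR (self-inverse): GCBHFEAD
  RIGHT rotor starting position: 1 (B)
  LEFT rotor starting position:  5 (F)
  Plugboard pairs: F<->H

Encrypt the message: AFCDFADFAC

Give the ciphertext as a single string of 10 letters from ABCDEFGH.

Char 1 ('A'): step: R->2, L=5; A->plug->A->R->D->L->A->refl->G->L'->A->R'->D->plug->D
Char 2 ('F'): step: R->3, L=5; F->plug->H->R->C->L->H->refl->D->L'->F->R'->D->plug->D
Char 3 ('C'): step: R->4, L=5; C->plug->C->R->E->L->F->refl->E->L'->G->R'->B->plug->B
Char 4 ('D'): step: R->5, L=5; D->plug->D->R->C->L->H->refl->D->L'->F->R'->A->plug->A
Char 5 ('F'): step: R->6, L=5; F->plug->H->R->E->L->F->refl->E->L'->G->R'->F->plug->H
Char 6 ('A'): step: R->7, L=5; A->plug->A->R->E->L->F->refl->E->L'->G->R'->D->plug->D
Char 7 ('D'): step: R->0, L->6 (L advanced); D->plug->D->R->E->L->C->refl->B->L'->A->R'->G->plug->G
Char 8 ('F'): step: R->1, L=6; F->plug->H->R->G->L->A->refl->G->L'->B->R'->E->plug->E
Char 9 ('A'): step: R->2, L=6; A->plug->A->R->D->L->E->refl->F->L'->H->R'->H->plug->F
Char 10 ('C'): step: R->3, L=6; C->plug->C->R->H->L->F->refl->E->L'->D->R'->B->plug->B

Answer: DDBAHDGEFB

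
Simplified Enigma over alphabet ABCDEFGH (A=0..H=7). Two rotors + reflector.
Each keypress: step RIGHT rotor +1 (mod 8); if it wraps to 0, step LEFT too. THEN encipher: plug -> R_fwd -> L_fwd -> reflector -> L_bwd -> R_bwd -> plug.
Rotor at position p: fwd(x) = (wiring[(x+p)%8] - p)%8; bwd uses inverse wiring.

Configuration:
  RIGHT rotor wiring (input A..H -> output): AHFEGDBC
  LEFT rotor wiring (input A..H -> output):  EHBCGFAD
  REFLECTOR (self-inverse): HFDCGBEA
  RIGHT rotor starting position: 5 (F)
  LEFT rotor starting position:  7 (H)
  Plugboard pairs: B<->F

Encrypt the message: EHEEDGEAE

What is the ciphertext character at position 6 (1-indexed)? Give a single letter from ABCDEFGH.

Char 1 ('E'): step: R->6, L=7; E->plug->E->R->H->L->B->refl->F->L'->B->R'->D->plug->D
Char 2 ('H'): step: R->7, L=7; H->plug->H->R->C->L->A->refl->H->L'->F->R'->E->plug->E
Char 3 ('E'): step: R->0, L->0 (L advanced); E->plug->E->R->G->L->A->refl->H->L'->B->R'->G->plug->G
Char 4 ('E'): step: R->1, L=0; E->plug->E->R->C->L->B->refl->F->L'->F->R'->D->plug->D
Char 5 ('D'): step: R->2, L=0; D->plug->D->R->B->L->H->refl->A->L'->G->R'->G->plug->G
Char 6 ('G'): step: R->3, L=0; G->plug->G->R->E->L->G->refl->E->L'->A->R'->C->plug->C

C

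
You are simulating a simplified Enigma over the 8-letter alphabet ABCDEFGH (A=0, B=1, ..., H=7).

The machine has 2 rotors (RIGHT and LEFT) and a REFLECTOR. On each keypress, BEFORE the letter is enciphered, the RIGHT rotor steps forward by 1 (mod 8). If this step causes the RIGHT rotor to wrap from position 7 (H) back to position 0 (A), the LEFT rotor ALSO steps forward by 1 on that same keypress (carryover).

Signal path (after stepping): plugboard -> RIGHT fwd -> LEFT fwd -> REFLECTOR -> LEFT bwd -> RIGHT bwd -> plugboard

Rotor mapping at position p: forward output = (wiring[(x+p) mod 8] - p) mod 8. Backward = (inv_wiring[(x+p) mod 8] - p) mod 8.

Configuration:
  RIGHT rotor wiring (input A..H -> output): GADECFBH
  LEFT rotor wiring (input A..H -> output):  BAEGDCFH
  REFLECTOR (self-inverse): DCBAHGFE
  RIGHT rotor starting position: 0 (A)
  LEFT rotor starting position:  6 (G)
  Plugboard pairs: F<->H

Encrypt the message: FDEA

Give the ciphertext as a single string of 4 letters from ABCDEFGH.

Char 1 ('F'): step: R->1, L=6; F->plug->H->R->F->L->A->refl->D->L'->C->R'->B->plug->B
Char 2 ('D'): step: R->2, L=6; D->plug->D->R->D->L->C->refl->B->L'->B->R'->A->plug->A
Char 3 ('E'): step: R->3, L=6; E->plug->E->R->E->L->G->refl->F->L'->G->R'->D->plug->D
Char 4 ('A'): step: R->4, L=6; A->plug->A->R->G->L->F->refl->G->L'->E->R'->F->plug->H

Answer: BADH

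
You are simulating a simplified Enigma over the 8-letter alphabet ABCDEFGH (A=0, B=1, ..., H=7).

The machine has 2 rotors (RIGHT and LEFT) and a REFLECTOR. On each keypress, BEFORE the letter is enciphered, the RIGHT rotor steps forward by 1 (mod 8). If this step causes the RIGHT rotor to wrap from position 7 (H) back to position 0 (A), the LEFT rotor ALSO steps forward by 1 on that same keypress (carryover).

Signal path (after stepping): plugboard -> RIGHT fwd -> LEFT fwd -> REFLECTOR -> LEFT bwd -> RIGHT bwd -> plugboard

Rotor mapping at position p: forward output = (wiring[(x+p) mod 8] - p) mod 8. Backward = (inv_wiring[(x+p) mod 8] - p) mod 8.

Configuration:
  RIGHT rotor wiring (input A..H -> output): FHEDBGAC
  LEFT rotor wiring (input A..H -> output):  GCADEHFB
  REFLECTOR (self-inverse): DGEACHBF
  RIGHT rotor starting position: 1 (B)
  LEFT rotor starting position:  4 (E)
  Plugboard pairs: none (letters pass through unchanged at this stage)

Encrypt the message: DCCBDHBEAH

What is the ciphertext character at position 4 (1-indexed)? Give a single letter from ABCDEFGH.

Char 1 ('D'): step: R->2, L=4; D->plug->D->R->E->L->C->refl->E->L'->G->R'->E->plug->E
Char 2 ('C'): step: R->3, L=4; C->plug->C->R->D->L->F->refl->H->L'->H->R'->E->plug->E
Char 3 ('C'): step: R->4, L=4; C->plug->C->R->E->L->C->refl->E->L'->G->R'->D->plug->D
Char 4 ('B'): step: R->5, L=4; B->plug->B->R->D->L->F->refl->H->L'->H->R'->F->plug->F

F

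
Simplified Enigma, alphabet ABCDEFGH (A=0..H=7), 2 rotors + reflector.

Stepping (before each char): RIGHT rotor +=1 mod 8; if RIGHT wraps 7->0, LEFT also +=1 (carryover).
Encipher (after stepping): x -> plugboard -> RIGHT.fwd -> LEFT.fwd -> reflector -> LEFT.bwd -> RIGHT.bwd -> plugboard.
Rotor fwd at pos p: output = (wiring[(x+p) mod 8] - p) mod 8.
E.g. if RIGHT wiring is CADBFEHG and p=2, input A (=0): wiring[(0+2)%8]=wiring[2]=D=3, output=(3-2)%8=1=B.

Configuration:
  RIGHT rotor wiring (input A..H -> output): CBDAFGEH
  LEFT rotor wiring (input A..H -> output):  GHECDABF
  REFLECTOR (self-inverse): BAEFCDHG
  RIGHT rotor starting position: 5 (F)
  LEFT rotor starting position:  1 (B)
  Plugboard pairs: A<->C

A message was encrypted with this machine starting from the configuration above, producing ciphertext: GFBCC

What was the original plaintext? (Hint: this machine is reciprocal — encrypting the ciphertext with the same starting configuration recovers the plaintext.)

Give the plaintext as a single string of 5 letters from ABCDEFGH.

Char 1 ('G'): step: R->6, L=1; G->plug->G->R->H->L->F->refl->D->L'->B->R'->B->plug->B
Char 2 ('F'): step: R->7, L=1; F->plug->F->R->G->L->E->refl->C->L'->D->R'->B->plug->B
Char 3 ('B'): step: R->0, L->2 (L advanced); B->plug->B->R->B->L->A->refl->B->L'->C->R'->A->plug->C
Char 4 ('C'): step: R->1, L=2; C->plug->A->R->A->L->C->refl->E->L'->G->R'->G->plug->G
Char 5 ('C'): step: R->2, L=2; C->plug->A->R->B->L->A->refl->B->L'->C->R'->E->plug->E

Answer: BBCGE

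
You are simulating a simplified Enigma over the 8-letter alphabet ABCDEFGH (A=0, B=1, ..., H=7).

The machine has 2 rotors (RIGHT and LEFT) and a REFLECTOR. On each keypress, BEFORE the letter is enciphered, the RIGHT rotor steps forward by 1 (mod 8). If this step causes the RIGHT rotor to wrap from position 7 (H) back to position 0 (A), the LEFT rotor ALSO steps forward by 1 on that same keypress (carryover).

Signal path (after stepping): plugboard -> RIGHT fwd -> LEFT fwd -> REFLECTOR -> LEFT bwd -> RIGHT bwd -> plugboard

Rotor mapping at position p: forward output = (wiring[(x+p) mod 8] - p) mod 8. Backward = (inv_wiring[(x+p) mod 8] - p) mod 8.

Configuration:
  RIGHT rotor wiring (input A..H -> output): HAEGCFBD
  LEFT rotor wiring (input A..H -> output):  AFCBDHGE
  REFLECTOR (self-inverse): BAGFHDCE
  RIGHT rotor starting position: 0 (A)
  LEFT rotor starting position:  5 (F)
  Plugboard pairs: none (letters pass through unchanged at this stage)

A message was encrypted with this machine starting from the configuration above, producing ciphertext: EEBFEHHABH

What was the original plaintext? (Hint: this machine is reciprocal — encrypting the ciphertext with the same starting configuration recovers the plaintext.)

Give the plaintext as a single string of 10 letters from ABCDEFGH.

Answer: DCEBHFGBEG

Derivation:
Char 1 ('E'): step: R->1, L=5; E->plug->E->R->E->L->A->refl->B->L'->B->R'->D->plug->D
Char 2 ('E'): step: R->2, L=5; E->plug->E->R->H->L->G->refl->C->L'->A->R'->C->plug->C
Char 3 ('B'): step: R->3, L=5; B->plug->B->R->H->L->G->refl->C->L'->A->R'->E->plug->E
Char 4 ('F'): step: R->4, L=5; F->plug->F->R->E->L->A->refl->B->L'->B->R'->B->plug->B
Char 5 ('E'): step: R->5, L=5; E->plug->E->R->D->L->D->refl->F->L'->F->R'->H->plug->H
Char 6 ('H'): step: R->6, L=5; H->plug->H->R->H->L->G->refl->C->L'->A->R'->F->plug->F
Char 7 ('H'): step: R->7, L=5; H->plug->H->R->C->L->H->refl->E->L'->G->R'->G->plug->G
Char 8 ('A'): step: R->0, L->6 (L advanced); A->plug->A->R->H->L->B->refl->A->L'->A->R'->B->plug->B
Char 9 ('B'): step: R->1, L=6; B->plug->B->R->D->L->H->refl->E->L'->E->R'->E->plug->E
Char 10 ('H'): step: R->2, L=6; H->plug->H->R->G->L->F->refl->D->L'->F->R'->G->plug->G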